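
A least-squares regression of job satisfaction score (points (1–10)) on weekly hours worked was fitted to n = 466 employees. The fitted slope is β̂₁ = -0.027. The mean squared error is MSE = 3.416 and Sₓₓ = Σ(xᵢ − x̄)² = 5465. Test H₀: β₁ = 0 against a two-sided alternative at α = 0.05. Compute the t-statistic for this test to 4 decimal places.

t = -1.0799

SE(β̂₁) = √(MSE/Sₓₓ) = √(3.416/5465) = 0.0250014.
t = -0.027 / 0.0250014 = -1.0799.
df = n − 2 = 464.
Two-sided p ≈ 0.2807, which is ≥ 0.05, so fail to reject H₀.
The data do not give significant evidence of an association between weekly hours worked and job satisfaction score.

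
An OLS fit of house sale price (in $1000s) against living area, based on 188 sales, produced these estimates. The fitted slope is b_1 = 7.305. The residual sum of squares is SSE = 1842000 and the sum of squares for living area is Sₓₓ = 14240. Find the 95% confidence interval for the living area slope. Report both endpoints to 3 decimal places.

MSE = SSE/(n − 2) = 1842000/186 = 9903.23.
SE(b_1) = √(MSE/Sₓₓ) = √(9903.23/14240) = 0.833937.
df = n − 2 = 186.
t* = t_{0.025, 186} = 1.9728.
Margin = t* × SE = 1.9728 × 0.833937 = 1.64519.
CI: 7.305 ± 1.64519 → (5.660, 8.950).
With 95% confidence, each one-unit increase in living area is associated with a change of between 5.660 and 8.950 $1000s in house sale price.

(5.660, 8.950)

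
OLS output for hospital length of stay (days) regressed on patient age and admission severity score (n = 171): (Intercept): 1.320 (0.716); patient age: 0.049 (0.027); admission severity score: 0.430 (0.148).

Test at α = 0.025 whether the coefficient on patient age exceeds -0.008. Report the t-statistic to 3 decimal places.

Read off: b = 0.049, SE = 0.027 for patient age.
H₀: β₁ = -0.008 vs H₁: β₁ > -0.008.
t = (0.049 − (-0.008)) / 0.027 = 2.111.
df = n − k − 1 = 171 − 2 − 1 = 168.
One-sided p ≈ 0.0181, which is < 0.025, so reject H₀.
There is evidence that the true slope on patient age exceeds -0.008 days per unit, holding the other predictors fixed.

t = 2.111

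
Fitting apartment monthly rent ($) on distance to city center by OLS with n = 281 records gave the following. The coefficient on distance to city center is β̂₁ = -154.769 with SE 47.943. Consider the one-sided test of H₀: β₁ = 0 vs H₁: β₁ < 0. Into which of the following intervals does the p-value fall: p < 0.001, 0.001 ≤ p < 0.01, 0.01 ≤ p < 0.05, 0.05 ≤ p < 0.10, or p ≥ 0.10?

t = -154.769 / 47.943 = -3.228.
df = n − 2 = 281 − 2 = 279.
One-sided p = P(T_{279} < t) ≈ 0.0007.
So p < 0.001.

p < 0.001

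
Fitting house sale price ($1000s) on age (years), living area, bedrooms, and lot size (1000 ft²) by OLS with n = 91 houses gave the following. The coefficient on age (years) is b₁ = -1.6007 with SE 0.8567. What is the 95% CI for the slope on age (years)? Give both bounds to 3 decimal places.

(-3.304, 0.102)

df = n − k − 1 = 91 − 4 − 1 = 86.
t* = t_{0.025, 86} = 1.987934.
Margin = t* × SE = 1.987934 × 0.8567 = 1.70306.
CI: -1.6007 ± 1.70306 → (-3.304, 0.102).
With 95% confidence, each one-unit increase in age (years) is associated with a change of between -3.304 and 0.102 $1000s in house sale price, holding the other predictors fixed.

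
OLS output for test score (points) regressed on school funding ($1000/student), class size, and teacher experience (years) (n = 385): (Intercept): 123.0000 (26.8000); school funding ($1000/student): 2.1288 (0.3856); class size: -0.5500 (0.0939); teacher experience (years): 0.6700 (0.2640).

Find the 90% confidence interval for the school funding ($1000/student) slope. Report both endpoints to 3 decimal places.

(1.493, 2.765)

Read off: b = 2.1288, SE = 0.3856 for school funding ($1000/student).
df = n − k − 1 = 385 − 3 − 1 = 381.
t* = t_{0.05, 381} = 1.648863.
Margin = t* × SE = 1.648863 × 0.3856 = 0.63580.
CI: 2.1288 ± 0.63580 → (1.493, 2.765).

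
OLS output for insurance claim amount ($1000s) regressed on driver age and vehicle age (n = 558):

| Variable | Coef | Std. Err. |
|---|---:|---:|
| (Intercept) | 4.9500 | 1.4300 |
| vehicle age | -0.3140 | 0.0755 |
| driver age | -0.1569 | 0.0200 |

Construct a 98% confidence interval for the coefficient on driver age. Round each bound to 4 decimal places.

(-0.2036, -0.1102)

Read off: b = -0.1569, SE = 0.0200 for driver age.
df = n − k − 1 = 558 − 2 − 1 = 555.
t* = t_{0.01, 555} = 2.333086.
Margin = t* × SE = 2.333086 × 0.0200 = 0.046662.
CI: -0.1569 ± 0.046662 → (-0.2036, -0.1102).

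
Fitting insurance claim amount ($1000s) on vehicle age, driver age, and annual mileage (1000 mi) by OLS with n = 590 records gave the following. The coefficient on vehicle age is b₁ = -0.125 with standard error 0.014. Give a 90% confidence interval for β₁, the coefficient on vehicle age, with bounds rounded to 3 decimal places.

df = n − k − 1 = 590 − 3 − 1 = 586.
t* = t_{0.05, 586} = 1.647458.
Margin = t* × SE = 1.647458 × 0.014 = 0.02306.
CI: -0.125 ± 0.02306 → (-0.148, -0.102).
With 90% confidence, each one-unit increase in vehicle age is associated with a change of between -0.148 and -0.102 $1000s in insurance claim amount, holding the other predictors fixed.

(-0.148, -0.102)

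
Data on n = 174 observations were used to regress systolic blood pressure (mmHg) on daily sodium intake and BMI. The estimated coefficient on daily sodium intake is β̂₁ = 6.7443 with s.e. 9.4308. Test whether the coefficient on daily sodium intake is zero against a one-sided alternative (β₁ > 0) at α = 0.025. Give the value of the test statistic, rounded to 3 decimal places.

H₀: β₁ = 0 vs H₁: β₁ > 0.
t = (β̂₁ − β₁⁰)/SE = 6.7443 / 9.4308 = 0.715.
df = n − k − 1 = 174 − 2 − 1 = 171.
One-sided p ≈ 0.2378, which is ≥ 0.025, so fail to reject H₀.
The data do not give significant evidence that the true slope on daily sodium intake is positive, holding the other predictors fixed.

t = 0.715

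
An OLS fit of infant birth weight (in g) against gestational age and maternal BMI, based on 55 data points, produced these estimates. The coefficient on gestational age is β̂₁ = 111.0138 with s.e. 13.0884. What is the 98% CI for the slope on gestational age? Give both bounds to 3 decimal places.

df = n − k − 1 = 55 − 2 − 1 = 52.
t* = t_{0.01, 52} = 2.400225.
Margin = t* × SE = 2.400225 × 13.0884 = 31.41510.
CI: 111.0138 ± 31.41510 → (79.599, 142.429).
With 98% confidence, each one-unit increase in gestational age is associated with a change of between 79.599 and 142.429 g in infant birth weight, holding the other predictors fixed.

(79.599, 142.429)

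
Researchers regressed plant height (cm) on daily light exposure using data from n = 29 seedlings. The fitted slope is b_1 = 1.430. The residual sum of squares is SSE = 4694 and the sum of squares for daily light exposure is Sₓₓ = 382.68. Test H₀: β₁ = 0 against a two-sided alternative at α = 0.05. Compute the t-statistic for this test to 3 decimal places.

MSE = SSE/(n − 2) = 4694/27 = 173.852.
SE(b_1) = √(MSE/Sₓₓ) = √(173.852/382.68) = 0.674018.
t = 1.430 / 0.674018 = 2.122.
df = n − 2 = 27.
Two-sided p ≈ 0.0432, which is < 0.05, so reject H₀.
There is evidence that daily light exposure is associated with plant height.

t = 2.122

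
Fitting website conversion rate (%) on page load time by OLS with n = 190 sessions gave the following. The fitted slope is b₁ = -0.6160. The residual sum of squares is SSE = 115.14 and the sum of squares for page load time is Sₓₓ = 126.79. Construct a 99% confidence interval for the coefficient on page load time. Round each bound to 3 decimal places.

(-0.797, -0.435)

MSE = SSE/(n − 2) = 115.14/188 = 0.612447.
SE(b₁) = √(MSE/Sₓₓ) = √(0.612447/126.79) = 0.0695011.
df = n − 2 = 188.
t* = t_{0.005, 188} = 2.602233.
Margin = t* × SE = 2.602233 × 0.0695011 = 0.18086.
CI: -0.6160 ± 0.18086 → (-0.797, -0.435).
With 99% confidence, each one-unit increase in page load time is associated with a change of between -0.797 and -0.435 % in website conversion rate.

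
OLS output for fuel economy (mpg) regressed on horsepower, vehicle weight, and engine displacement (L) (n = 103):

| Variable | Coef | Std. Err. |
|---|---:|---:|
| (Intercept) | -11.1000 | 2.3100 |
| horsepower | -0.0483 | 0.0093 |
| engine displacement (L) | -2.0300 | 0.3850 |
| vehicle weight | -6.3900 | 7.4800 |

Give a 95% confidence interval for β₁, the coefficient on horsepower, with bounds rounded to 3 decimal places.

(-0.067, -0.030)

Read off: b = -0.0483, SE = 0.0093 for horsepower.
df = n − k − 1 = 103 − 3 − 1 = 99.
t* = t_{0.025, 99} = 1.984217.
Margin = t* × SE = 1.984217 × 0.0093 = 0.01845.
CI: -0.0483 ± 0.01845 → (-0.067, -0.030).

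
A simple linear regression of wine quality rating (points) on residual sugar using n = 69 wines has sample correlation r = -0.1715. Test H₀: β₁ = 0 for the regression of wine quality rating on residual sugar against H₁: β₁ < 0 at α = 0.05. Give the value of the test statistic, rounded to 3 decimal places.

t = -1.425

t = r·√(n − 2)/√(1 − r²) = -0.1715·√67/√0.970588 = -1.425.
df = n − 2 = 67.
One-sided p ≈ 0.0794, which is ≥ 0.05, so fail to reject H₀.
The data do not give significant evidence of a linear association between residual sugar and wine quality rating.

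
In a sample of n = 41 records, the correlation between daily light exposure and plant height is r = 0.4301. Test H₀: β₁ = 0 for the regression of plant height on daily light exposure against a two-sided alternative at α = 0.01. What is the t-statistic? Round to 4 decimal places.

t = 2.9752

t = r·√(n − 2)/√(1 − r²) = 0.4301·√39/√0.815014 = 2.9752.
df = n − 2 = 39.
Two-sided p ≈ 0.0050, which is < 0.01, so reject H₀.
There is evidence of a linear association between daily light exposure and plant height.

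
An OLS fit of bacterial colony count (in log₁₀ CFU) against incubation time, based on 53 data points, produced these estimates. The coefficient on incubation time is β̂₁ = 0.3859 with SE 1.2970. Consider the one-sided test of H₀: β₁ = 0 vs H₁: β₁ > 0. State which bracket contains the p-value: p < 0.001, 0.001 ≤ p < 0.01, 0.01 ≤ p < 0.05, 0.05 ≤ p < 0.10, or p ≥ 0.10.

p ≥ 0.10

t = 0.3859 / 1.2970 = 0.298.
df = n − 2 = 53 − 2 = 51.
One-sided p = P(T_{51} > t) ≈ 0.3836.
So p ≥ 0.10.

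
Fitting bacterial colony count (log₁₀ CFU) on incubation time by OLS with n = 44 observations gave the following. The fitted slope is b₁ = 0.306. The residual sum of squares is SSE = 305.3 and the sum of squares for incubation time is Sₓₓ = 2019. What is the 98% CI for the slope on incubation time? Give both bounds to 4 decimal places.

MSE = SSE/(n − 2) = 305.3/42 = 7.26905.
SE(b₁) = √(MSE/Sₓₓ) = √(7.26905/2019) = 0.0600027.
df = n − 2 = 42.
t* = t_{0.01, 42} = 2.41847.
Margin = t* × SE = 2.41847 × 0.0600027 = 0.145115.
CI: 0.306 ± 0.145115 → (0.1609, 0.4511).
With 98% confidence, each one-unit increase in incubation time is associated with a change of between 0.1609 and 0.4511 log₁₀ CFU in bacterial colony count.

(0.1609, 0.4511)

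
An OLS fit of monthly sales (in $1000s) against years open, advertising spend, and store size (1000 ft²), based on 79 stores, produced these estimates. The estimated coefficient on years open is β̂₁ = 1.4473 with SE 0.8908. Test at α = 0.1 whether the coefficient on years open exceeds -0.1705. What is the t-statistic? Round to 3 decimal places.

t = 1.816

H₀: β₁ = -0.1705 vs H₁: β₁ > -0.1705.
t = (β̂₁ − β₁⁰)/SE = (1.4473 − (-0.1705)) / 0.8908 = 1.816.
df = n − k − 1 = 79 − 3 − 1 = 75.
One-sided p ≈ 0.0367, which is < 0.1, so reject H₀.
There is evidence that the true slope on years open exceeds -0.1705 $1000s per unit, holding the other predictors fixed.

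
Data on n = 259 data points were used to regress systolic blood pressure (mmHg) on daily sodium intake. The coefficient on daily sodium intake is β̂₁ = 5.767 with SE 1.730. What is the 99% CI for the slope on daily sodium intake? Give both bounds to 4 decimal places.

df = n − 2 = 259 − 2 = 257.
t* = t_{0.005, 257} = 2.595094.
Margin = t* × SE = 2.595094 × 1.730 = 4.489513.
CI: 5.767 ± 4.489513 → (1.2775, 10.2565).
With 99% confidence, each one-unit increase in daily sodium intake is associated with a change of between 1.2775 and 10.2565 mmHg in systolic blood pressure.

(1.2775, 10.2565)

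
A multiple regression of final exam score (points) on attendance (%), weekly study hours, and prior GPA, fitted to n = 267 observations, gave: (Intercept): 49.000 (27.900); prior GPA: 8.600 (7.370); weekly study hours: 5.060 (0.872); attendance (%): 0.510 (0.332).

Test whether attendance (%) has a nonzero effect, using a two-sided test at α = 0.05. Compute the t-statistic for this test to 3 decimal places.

t = 1.536

Read off: b = 0.510, SE = 0.332 for attendance (%).
H₀: β₁ = 0 vs H₁: β₁ ≠ 0.
t = 0.510 / 0.332 = 1.536.
df = n − k − 1 = 267 − 3 − 1 = 263.
Two-sided p ≈ 0.1257, which is ≥ 0.05, so fail to reject H₀.
The data do not give significant evidence of an association between attendance (%) and final exam score, after adjusting for the other predictors.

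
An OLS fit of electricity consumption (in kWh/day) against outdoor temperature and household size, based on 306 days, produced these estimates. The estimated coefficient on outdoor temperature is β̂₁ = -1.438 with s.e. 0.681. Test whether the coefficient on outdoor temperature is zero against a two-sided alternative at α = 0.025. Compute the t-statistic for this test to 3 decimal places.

t = -2.112

H₀: β₁ = 0 vs H₁: β₁ ≠ 0.
t = (β̂₁ − β₁⁰)/SE = -1.438 / 0.681 = -2.112.
df = n − k − 1 = 306 − 2 − 1 = 303.
Two-sided p ≈ 0.0355, which is ≥ 0.025, so fail to reject H₀.
The data do not give significant evidence of an association between outdoor temperature and electricity consumption, after adjusting for the other predictors.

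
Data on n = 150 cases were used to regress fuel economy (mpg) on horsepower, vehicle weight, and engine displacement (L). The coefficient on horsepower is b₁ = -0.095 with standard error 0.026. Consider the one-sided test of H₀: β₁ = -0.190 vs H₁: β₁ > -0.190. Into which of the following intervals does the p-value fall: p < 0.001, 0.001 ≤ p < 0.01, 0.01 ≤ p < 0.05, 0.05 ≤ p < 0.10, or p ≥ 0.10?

p < 0.001

t = (-0.095 − (-0.190)) / 0.026 = 3.654.
df = n − k − 1 = 150 − 3 − 1 = 146.
One-sided p = P(T_{146} > t) ≈ 0.0002.
So p < 0.001.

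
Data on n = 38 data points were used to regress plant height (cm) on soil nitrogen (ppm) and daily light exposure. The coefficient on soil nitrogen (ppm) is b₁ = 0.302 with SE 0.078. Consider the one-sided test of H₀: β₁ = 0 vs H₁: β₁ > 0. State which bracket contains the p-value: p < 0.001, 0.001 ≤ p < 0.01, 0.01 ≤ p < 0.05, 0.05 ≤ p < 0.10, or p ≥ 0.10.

p < 0.001

t = 0.302 / 0.078 = 3.872.
df = n − k − 1 = 38 − 2 − 1 = 35.
One-sided p = P(T_{35} > t) ≈ 0.0002.
So p < 0.001.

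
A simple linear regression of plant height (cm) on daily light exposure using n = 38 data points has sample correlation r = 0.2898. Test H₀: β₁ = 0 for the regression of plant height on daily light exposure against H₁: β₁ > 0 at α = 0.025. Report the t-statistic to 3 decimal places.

t = r·√(n − 2)/√(1 − r²) = 0.2898·√36/√0.916016 = 1.817.
df = n − 2 = 36.
One-sided p ≈ 0.0388, which is ≥ 0.025, so fail to reject H₀.
The data do not give significant evidence of a linear association between daily light exposure and plant height.

t = 1.817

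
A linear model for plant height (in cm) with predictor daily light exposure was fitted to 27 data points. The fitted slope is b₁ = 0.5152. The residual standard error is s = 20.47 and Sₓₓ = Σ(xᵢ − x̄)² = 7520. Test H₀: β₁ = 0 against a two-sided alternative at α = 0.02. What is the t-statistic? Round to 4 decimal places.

SE(b₁) = s/√Sₓₓ = 20.47/√7520 = 0.236053.
t = 0.5152 / 0.236053 = 2.1826.
df = n − 2 = 25.
Two-sided p ≈ 0.0387, which is ≥ 0.02, so fail to reject H₀.
The data do not give significant evidence of an association between daily light exposure and plant height.

t = 2.1826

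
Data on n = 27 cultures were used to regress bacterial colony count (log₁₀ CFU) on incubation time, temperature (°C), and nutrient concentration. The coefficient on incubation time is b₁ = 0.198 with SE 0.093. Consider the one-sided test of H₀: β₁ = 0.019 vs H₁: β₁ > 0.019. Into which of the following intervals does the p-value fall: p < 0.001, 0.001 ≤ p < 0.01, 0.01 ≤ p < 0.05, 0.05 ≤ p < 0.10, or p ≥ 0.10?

t = (0.198 − 0.019) / 0.093 = 1.925.
df = n − k − 1 = 27 − 3 − 1 = 23.
One-sided p = P(T_{23} > t) ≈ 0.0334.
So 0.01 ≤ p < 0.05.

0.01 ≤ p < 0.05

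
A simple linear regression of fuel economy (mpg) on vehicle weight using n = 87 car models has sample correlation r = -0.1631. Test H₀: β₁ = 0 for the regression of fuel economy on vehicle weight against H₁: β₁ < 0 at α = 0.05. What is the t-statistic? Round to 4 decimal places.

t = r·√(n − 2)/√(1 − r²) = -0.1631·√85/√0.973398 = -1.5241.
df = n − 2 = 85.
One-sided p ≈ 0.0656, which is ≥ 0.05, so fail to reject H₀.
The data do not give significant evidence of a linear association between vehicle weight and fuel economy.

t = -1.5241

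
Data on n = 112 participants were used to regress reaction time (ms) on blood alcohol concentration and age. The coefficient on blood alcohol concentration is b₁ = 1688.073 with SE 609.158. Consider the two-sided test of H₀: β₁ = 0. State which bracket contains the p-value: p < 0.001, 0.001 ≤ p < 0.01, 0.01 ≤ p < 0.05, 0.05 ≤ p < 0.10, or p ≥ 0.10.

t = 1688.073 / 609.158 = 2.771.
df = n − k − 1 = 112 − 2 − 1 = 109.
Two-sided p = 2·P(T_{109} > |t|) ≈ 0.0066.
So 0.001 ≤ p < 0.01.

0.001 ≤ p < 0.01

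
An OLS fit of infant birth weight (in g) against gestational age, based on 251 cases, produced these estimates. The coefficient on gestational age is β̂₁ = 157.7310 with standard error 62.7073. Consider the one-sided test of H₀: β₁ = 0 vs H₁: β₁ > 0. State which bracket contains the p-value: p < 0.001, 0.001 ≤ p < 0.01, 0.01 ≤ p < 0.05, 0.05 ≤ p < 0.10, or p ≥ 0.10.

t = 157.7310 / 62.7073 = 2.515.
df = n − 2 = 251 − 2 = 249.
One-sided p = P(T_{249} > t) ≈ 0.0063.
So 0.001 ≤ p < 0.01.

0.001 ≤ p < 0.01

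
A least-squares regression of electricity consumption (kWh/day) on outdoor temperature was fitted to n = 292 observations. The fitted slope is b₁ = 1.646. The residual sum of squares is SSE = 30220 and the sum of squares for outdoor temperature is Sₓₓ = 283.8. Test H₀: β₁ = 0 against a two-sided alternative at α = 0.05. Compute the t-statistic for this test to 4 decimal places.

MSE = SSE/(n − 2) = 30220/290 = 104.207.
SE(b₁) = √(MSE/Sₓₓ) = √(104.207/283.8) = 0.605957.
t = 1.646 / 0.605957 = 2.7164.
df = n − 2 = 290.
Two-sided p ≈ 0.0070, which is < 0.05, so reject H₀.
There is evidence that outdoor temperature is associated with electricity consumption.

t = 2.7164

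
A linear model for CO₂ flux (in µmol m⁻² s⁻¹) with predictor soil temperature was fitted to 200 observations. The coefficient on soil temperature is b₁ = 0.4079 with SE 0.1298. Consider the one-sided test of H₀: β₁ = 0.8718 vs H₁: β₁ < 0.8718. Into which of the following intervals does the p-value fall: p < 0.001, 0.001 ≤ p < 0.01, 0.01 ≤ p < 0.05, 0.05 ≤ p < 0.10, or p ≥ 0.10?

p < 0.001

t = (0.4079 − 0.8718) / 0.1298 = -3.574.
df = n − 2 = 200 − 2 = 198.
One-sided p = P(T_{198} < t) ≈ 0.0002.
So p < 0.001.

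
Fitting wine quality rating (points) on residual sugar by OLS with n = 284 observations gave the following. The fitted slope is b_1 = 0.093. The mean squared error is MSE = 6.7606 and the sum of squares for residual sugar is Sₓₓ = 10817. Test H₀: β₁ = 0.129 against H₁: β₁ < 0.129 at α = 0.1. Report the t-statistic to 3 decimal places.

t = -1.440

SE(b_1) = √(MSE/Sₓₓ) = √(6.7606/10817) = 0.025.
t = (0.093 − 0.129) / 0.025 = -1.440.
df = n − 2 = 282.
One-sided p ≈ 0.0755, which is < 0.1, so reject H₀.
There is evidence that the true slope on residual sugar is below 0.129 points per unit.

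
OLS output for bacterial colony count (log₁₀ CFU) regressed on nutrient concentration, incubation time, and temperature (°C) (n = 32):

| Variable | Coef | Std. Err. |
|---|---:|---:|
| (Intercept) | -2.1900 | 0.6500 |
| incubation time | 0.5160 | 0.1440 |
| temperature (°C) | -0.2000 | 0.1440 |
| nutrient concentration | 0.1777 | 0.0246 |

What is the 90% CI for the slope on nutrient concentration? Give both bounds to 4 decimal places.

Read off: b = 0.1777, SE = 0.0246 for nutrient concentration.
df = n − k − 1 = 32 − 3 − 1 = 28.
t* = t_{0.05, 28} = 1.701131.
Margin = t* × SE = 1.701131 × 0.0246 = 0.041848.
CI: 0.1777 ± 0.041848 → (0.1359, 0.2195).

(0.1359, 0.2195)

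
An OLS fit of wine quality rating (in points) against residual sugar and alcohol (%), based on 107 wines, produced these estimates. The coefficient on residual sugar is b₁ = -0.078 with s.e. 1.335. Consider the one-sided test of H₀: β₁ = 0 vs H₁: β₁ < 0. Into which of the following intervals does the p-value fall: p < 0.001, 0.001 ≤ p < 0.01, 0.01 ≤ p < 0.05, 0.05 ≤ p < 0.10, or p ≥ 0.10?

p ≥ 0.10

t = -0.078 / 1.335 = -0.058.
df = n − k − 1 = 107 − 2 − 1 = 104.
One-sided p = P(T_{104} < t) ≈ 0.4768.
So p ≥ 0.10.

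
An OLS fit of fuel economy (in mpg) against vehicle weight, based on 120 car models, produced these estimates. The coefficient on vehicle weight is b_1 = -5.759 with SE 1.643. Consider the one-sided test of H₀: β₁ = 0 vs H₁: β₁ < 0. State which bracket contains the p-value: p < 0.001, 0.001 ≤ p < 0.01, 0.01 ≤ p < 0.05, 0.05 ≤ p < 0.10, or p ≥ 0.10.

p < 0.001

t = -5.759 / 1.643 = -3.505.
df = n − 2 = 120 − 2 = 118.
One-sided p = P(T_{118} < t) ≈ 0.0003.
So p < 0.001.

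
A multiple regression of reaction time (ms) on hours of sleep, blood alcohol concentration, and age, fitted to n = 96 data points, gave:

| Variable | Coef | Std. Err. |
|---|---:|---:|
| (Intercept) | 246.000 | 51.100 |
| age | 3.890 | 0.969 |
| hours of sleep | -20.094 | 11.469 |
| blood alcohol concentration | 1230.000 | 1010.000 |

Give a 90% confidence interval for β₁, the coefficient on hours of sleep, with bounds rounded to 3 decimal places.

Read off: b = -20.094, SE = 11.469 for hours of sleep.
df = n − k − 1 = 96 − 3 − 1 = 92.
t* = t_{0.05, 92} = 1.661585.
Margin = t* × SE = 1.661585 × 11.469 = 19.05672.
CI: -20.094 ± 19.05672 → (-39.151, -1.037).

(-39.151, -1.037)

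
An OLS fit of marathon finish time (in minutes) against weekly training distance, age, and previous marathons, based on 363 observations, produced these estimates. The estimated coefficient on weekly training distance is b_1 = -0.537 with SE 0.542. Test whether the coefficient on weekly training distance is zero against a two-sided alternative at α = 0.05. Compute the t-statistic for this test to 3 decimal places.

t = -0.991

H₀: β₁ = 0 vs H₁: β₁ ≠ 0.
t = (b_1 − β₁⁰)/SE = -0.537 / 0.542 = -0.991.
df = n − k − 1 = 363 − 3 − 1 = 359.
Two-sided p ≈ 0.3225, which is ≥ 0.05, so fail to reject H₀.
The data do not give significant evidence of an association between weekly training distance and marathon finish time, after adjusting for the other predictors.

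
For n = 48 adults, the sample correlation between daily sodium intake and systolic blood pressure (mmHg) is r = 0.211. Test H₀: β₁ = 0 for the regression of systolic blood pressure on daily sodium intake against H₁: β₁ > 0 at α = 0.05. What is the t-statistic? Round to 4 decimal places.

t = 1.4640

t = r·√(n − 2)/√(1 − r²) = 0.211·√46/√0.955479 = 1.4640.
df = n − 2 = 46.
One-sided p ≈ 0.0750, which is ≥ 0.05, so fail to reject H₀.
The data do not give significant evidence of a linear association between daily sodium intake and systolic blood pressure.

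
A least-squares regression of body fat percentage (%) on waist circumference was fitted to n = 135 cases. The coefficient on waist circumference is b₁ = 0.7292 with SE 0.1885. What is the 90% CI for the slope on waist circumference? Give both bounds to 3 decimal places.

df = n − 2 = 135 − 2 = 133.
t* = t_{0.05, 133} = 1.656391.
Margin = t* × SE = 1.656391 × 0.1885 = 0.31223.
CI: 0.7292 ± 0.31223 → (0.417, 1.041).
With 90% confidence, each one-unit increase in waist circumference is associated with a change of between 0.417 and 1.041 % in body fat percentage.

(0.417, 1.041)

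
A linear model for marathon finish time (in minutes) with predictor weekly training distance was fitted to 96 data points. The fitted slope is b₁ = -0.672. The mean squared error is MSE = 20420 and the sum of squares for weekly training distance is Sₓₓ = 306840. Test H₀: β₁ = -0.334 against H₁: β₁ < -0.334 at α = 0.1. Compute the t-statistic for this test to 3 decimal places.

t = -1.310

SE(b₁) = √(MSE/Sₓₓ) = √(20420/306840) = 0.257972.
t = (-0.672 − (-0.334)) / 0.257972 = -1.310.
df = n − 2 = 94.
One-sided p ≈ 0.0967, which is < 0.1, so reject H₀.
There is evidence that the true slope on weekly training distance is below -0.334 minutes per unit.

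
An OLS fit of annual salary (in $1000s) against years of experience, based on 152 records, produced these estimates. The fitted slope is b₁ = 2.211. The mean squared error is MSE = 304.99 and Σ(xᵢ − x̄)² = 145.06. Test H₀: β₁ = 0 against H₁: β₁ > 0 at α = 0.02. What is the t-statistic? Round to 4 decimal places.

t = 1.5248

SE(b₁) = √(MSE/Sₓₓ) = √(304.99/145.06) = 1.45.
t = 2.211 / 1.45 = 1.5248.
df = n − 2 = 150.
One-sided p ≈ 0.0647, which is ≥ 0.02, so fail to reject H₀.
The data do not give significant evidence that the true slope on years of experience is positive.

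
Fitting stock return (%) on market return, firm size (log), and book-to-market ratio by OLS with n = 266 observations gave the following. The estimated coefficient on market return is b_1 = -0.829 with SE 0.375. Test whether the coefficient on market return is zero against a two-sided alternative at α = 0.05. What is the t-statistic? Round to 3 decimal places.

H₀: β₁ = 0 vs H₁: β₁ ≠ 0.
t = (b_1 − β₁⁰)/SE = -0.829 / 0.375 = -2.211.
df = n − k − 1 = 266 − 3 − 1 = 262.
Two-sided p ≈ 0.0279, which is < 0.05, so reject H₀.
There is evidence that market return is associated with stock return, holding the other predictors fixed.

t = -2.211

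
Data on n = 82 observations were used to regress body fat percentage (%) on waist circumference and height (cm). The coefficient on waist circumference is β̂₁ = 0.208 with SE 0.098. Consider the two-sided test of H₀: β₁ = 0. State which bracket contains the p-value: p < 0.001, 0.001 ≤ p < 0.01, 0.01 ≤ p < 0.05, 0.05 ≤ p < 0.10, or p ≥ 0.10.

0.01 ≤ p < 0.05

t = 0.208 / 0.098 = 2.122.
df = n − k − 1 = 82 − 2 − 1 = 79.
Two-sided p = 2·P(T_{79} > |t|) ≈ 0.0369.
So 0.01 ≤ p < 0.05.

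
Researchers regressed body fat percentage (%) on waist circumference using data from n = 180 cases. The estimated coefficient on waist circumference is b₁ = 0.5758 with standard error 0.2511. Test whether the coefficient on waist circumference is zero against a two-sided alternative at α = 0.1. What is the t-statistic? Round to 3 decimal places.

t = 2.293

H₀: β₁ = 0 vs H₁: β₁ ≠ 0.
t = (b₁ − β₁⁰)/SE = 0.5758 / 0.2511 = 2.293.
df = n − 2 = 180 − 2 = 178.
Two-sided p ≈ 0.0230, which is < 0.1, so reject H₀.
There is evidence that waist circumference is associated with body fat percentage.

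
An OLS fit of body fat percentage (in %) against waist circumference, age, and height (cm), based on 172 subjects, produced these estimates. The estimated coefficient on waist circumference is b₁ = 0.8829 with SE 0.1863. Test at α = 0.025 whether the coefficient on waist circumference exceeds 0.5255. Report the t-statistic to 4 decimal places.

t = 1.9184

H₀: β₁ = 0.5255 vs H₁: β₁ > 0.5255.
t = (b₁ − β₁⁰)/SE = (0.8829 − 0.5255) / 0.1863 = 1.9184.
df = n − k − 1 = 172 − 3 − 1 = 168.
One-sided p ≈ 0.0284, which is ≥ 0.025, so fail to reject H₀.
The data do not give significant evidence that the true slope on waist circumference exceeds 0.5255 % per unit, holding the other predictors fixed.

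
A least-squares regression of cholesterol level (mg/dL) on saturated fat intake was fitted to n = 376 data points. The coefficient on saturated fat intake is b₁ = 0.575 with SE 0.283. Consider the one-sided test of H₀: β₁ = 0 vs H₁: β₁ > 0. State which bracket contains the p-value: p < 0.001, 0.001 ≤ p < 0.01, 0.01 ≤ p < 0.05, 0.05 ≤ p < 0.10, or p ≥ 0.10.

t = 0.575 / 0.283 = 2.032.
df = n − 2 = 376 − 2 = 374.
One-sided p = P(T_{374} > t) ≈ 0.0214.
So 0.01 ≤ p < 0.05.

0.01 ≤ p < 0.05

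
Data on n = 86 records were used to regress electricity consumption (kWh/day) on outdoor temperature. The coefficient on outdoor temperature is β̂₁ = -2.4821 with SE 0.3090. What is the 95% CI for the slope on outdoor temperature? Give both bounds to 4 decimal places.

(-3.0966, -1.8676)

df = n − 2 = 86 − 2 = 84.
t* = t_{0.025, 84} = 1.98861.
Margin = t* × SE = 1.98861 × 0.3090 = 0.614480.
CI: -2.4821 ± 0.614480 → (-3.0966, -1.8676).
With 95% confidence, each one-unit increase in outdoor temperature is associated with a change of between -3.0966 and -1.8676 kWh/day in electricity consumption.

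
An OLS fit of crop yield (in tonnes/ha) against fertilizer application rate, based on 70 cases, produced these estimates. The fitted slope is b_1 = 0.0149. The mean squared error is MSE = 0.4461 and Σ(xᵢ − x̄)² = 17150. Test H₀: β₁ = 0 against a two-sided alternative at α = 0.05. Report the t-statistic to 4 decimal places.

t = 2.9215

SE(b_1) = √(MSE/Sₓₓ) = √(0.4461/17150) = 0.00510016.
t = 0.0149 / 0.00510016 = 2.9215.
df = n − 2 = 68.
Two-sided p ≈ 0.0047, which is < 0.05, so reject H₀.
There is evidence that fertilizer application rate is associated with crop yield.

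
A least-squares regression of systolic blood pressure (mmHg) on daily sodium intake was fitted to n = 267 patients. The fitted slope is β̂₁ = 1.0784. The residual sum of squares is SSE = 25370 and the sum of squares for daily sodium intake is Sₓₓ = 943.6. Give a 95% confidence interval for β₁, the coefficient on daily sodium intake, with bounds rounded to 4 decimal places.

(0.4512, 1.7056)

MSE = SSE/(n − 2) = 25370/265 = 95.7358.
SE(β̂₁) = √(MSE/Sₓₓ) = √(95.7358/943.6) = 0.318525.
df = n − 2 = 265.
t* = t_{0.025, 265} = 1.968956.
Margin = t* × SE = 1.968956 × 0.318525 = 0.627162.
CI: 1.0784 ± 0.627162 → (0.4512, 1.7056).
With 95% confidence, each one-unit increase in daily sodium intake is associated with a change of between 0.4512 and 1.7056 mmHg in systolic blood pressure.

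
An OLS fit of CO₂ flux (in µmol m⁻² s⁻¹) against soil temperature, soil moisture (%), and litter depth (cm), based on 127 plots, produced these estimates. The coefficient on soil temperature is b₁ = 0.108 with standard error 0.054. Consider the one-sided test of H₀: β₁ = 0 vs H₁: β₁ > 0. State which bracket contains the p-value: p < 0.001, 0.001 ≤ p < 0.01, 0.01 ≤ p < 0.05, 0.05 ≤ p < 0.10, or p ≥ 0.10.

t = 0.108 / 0.054 = 2.000.
df = n − k − 1 = 127 − 3 − 1 = 123.
One-sided p = P(T_{123} > t) ≈ 0.0239.
So 0.01 ≤ p < 0.05.

0.01 ≤ p < 0.05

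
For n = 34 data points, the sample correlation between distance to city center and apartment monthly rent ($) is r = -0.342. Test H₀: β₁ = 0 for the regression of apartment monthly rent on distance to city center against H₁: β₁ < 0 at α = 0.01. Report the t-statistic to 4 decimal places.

t = -2.0588

t = r·√(n − 2)/√(1 − r²) = -0.342·√32/√0.883036 = -2.0588.
df = n − 2 = 32.
One-sided p ≈ 0.0239, which is ≥ 0.01, so fail to reject H₀.
The data do not give significant evidence of a linear association between distance to city center and apartment monthly rent.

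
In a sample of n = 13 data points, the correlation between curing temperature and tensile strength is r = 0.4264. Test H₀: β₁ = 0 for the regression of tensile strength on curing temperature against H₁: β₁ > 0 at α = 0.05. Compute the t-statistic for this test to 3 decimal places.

t = r·√(n − 2)/√(1 − r²) = 0.4264·√11/√0.818183 = 1.563.
df = n − 2 = 11.
One-sided p ≈ 0.0731, which is ≥ 0.05, so fail to reject H₀.
The data do not give significant evidence of a linear association between curing temperature and tensile strength.

t = 1.563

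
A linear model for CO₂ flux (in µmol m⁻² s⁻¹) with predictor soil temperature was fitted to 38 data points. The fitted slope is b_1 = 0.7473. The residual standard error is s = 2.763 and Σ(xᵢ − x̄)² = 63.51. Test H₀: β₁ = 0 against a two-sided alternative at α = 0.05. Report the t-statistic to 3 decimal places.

SE(b_1) = s/√Sₓₓ = 2.763/√63.51 = 0.346705.
t = 0.7473 / 0.346705 = 2.155.
df = n − 2 = 36.
Two-sided p ≈ 0.0379, which is < 0.05, so reject H₀.
There is evidence that soil temperature is associated with CO₂ flux.

t = 2.155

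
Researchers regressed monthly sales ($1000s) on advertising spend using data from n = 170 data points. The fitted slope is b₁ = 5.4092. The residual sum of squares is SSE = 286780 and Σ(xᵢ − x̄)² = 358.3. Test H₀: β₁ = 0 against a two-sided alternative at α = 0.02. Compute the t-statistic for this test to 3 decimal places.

t = 2.478

MSE = SSE/(n − 2) = 286780/168 = 1707.02.
SE(b₁) = √(MSE/Sₓₓ) = √(1707.02/358.3) = 2.18271.
t = 5.4092 / 2.18271 = 2.478.
df = n − 2 = 168.
Two-sided p ≈ 0.0142, which is < 0.02, so reject H₀.
There is evidence that advertising spend is associated with monthly sales.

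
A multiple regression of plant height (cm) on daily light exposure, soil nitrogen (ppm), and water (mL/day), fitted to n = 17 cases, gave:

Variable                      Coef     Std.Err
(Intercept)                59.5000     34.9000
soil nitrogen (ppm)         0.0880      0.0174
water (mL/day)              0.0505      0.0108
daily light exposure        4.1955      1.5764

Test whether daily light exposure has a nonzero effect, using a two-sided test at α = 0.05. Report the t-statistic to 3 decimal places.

Read off: b = 4.1955, SE = 1.5764 for daily light exposure.
H₀: β₁ = 0 vs H₁: β₁ ≠ 0.
t = 4.1955 / 1.5764 = 2.661.
df = n − k − 1 = 17 − 3 − 1 = 13.
Two-sided p ≈ 0.0196, which is < 0.05, so reject H₀.
There is evidence that daily light exposure is associated with plant height, holding the other predictors fixed.

t = 2.661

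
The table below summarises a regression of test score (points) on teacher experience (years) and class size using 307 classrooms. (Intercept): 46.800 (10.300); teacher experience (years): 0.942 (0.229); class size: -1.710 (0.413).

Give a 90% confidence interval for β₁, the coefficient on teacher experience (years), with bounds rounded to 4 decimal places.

Read off: b = 0.942, SE = 0.229 for teacher experience (years).
df = n − k − 1 = 307 − 2 − 1 = 304.
t* = t_{0.05, 304} = 1.649881.
Margin = t* × SE = 1.649881 × 0.229 = 0.377823.
CI: 0.942 ± 0.377823 → (0.5642, 1.3198).

(0.5642, 1.3198)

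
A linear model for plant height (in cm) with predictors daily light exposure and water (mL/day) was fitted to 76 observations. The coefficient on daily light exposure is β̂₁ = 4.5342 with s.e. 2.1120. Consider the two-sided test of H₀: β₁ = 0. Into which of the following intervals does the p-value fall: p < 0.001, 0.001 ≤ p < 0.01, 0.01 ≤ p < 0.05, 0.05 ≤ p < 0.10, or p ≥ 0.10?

0.01 ≤ p < 0.05

t = 4.5342 / 2.1120 = 2.147.
df = n − k − 1 = 76 − 2 − 1 = 73.
Two-sided p = 2·P(T_{73} > |t|) ≈ 0.0351.
So 0.01 ≤ p < 0.05.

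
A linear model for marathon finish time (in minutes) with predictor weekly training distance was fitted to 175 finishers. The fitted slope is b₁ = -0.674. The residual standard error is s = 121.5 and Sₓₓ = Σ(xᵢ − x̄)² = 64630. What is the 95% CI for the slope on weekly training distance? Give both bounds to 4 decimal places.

SE(b₁) = s/√Sₓₓ = 121.5/√64630 = 0.477924.
df = n − 2 = 173.
t* = t_{0.025, 173} = 1.973771.
Margin = t* × SE = 1.973771 × 0.477924 = 0.943313.
CI: -0.674 ± 0.943313 → (-1.6173, 0.2693).
With 95% confidence, each one-unit increase in weekly training distance is associated with a change of between -1.6173 and 0.2693 minutes in marathon finish time.

(-1.6173, 0.2693)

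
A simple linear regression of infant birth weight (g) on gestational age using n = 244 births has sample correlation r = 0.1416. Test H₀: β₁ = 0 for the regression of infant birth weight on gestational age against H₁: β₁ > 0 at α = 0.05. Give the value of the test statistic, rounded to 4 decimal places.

t = r·√(n − 2)/√(1 − r²) = 0.1416·√242/√0.979949 = 2.2252.
df = n − 2 = 242.
One-sided p ≈ 0.0135, which is < 0.05, so reject H₀.
There is evidence of a linear association between gestational age and infant birth weight.

t = 2.2252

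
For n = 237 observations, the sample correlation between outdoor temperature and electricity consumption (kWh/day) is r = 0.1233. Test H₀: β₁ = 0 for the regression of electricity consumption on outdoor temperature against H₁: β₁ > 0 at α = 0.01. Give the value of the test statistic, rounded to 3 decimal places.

t = r·√(n − 2)/√(1 − r²) = 0.1233·√235/√0.984797 = 1.905.
df = n − 2 = 235.
One-sided p ≈ 0.0290, which is ≥ 0.01, so fail to reject H₀.
The data do not give significant evidence of a linear association between outdoor temperature and electricity consumption.

t = 1.905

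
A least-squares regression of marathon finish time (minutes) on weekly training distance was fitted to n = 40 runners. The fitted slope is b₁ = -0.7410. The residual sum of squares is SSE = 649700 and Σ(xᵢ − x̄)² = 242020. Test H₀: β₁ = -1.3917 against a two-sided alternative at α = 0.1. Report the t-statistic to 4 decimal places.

MSE = SSE/(n − 2) = 649700/38 = 17097.4.
SE(b₁) = √(MSE/Sₓₓ) = √(17097.4/242020) = 0.26579.
t = (-0.7410 − (-1.3917)) / 0.26579 = 2.4482.
df = n − 2 = 38.
Two-sided p ≈ 0.0191, which is < 0.1, so reject H₀.
There is evidence that the true slope on weekly training distance differs from -1.3917 minutes per unit.

t = 2.4482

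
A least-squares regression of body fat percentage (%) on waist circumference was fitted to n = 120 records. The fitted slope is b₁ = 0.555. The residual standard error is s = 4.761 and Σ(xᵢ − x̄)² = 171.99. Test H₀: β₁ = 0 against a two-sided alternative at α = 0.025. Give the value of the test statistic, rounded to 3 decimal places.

SE(b₁) = s/√Sₓₓ = 4.761/√171.99 = 0.363033.
t = 0.555 / 0.363033 = 1.529.
df = n − 2 = 118.
Two-sided p ≈ 0.1290, which is ≥ 0.025, so fail to reject H₀.
The data do not give significant evidence of an association between waist circumference and body fat percentage.

t = 1.529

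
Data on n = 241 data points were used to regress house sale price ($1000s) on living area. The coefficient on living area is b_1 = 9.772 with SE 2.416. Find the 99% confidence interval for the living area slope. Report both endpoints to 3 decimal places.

(3.499, 16.045)

df = n − 2 = 241 − 2 = 239.
t* = t_{0.005, 239} = 2.596556.
Margin = t* × SE = 2.596556 × 2.416 = 6.27328.
CI: 9.772 ± 6.27328 → (3.499, 16.045).
With 99% confidence, each one-unit increase in living area is associated with a change of between 3.499 and 16.045 $1000s in house sale price.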